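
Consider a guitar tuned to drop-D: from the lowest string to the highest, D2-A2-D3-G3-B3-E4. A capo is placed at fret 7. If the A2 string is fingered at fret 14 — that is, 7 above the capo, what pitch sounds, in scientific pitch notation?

B3

The capo raises the open A2 by 7 semitones to E3; fretting 7 more gives A2 + 7 + 7 = A2 + 14 semitones = B3.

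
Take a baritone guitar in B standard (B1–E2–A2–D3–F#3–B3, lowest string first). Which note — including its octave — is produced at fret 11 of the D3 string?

The open D3 string plus 11 semitones: D–D#–E–F–…–B–C–C#.
The walk passes from B into C once, so the octave number goes from 3 to 4.

C#4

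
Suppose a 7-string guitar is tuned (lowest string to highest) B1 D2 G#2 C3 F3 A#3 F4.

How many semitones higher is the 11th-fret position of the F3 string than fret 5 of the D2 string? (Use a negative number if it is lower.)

21 semitones

F3 at fret 11 → E4 (MIDI 64); D2 at fret 5 → G2 (MIDI 43).
64 − 43 = 21, so the two pitches are 21 semitones apart.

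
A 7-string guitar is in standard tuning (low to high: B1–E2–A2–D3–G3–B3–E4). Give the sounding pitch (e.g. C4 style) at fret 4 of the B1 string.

The open B1 string plus 4 semitones: B–C–C#–D–D#.
The walk passes from B into C once, so the octave number goes from 1 to 2.

D#2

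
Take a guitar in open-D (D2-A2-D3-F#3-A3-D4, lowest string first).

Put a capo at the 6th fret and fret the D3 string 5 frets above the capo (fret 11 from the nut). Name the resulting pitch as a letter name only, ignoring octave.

C#

The capo raises the open D3 by 6 semitones to G#3; fretting 5 more gives D3 + 6 + 5 = D3 + 11 semitones, landing on C#.
(Also written Db.)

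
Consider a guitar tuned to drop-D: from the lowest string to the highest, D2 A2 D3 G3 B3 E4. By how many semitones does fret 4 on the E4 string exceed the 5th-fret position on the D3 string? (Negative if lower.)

13 semitones

E4 at fret 4 → G♯4 (MIDI 68); D3 at fret 5 → G3 (MIDI 55).
68 − 55 = 13, so the two pitches are 13 semitones apart.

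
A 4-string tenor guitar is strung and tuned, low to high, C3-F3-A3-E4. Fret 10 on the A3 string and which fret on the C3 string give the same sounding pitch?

Fret 10 on A3 is MIDI 57 + 10 = 67 (G4). On the C3 string (open MIDI 48), that pitch is 67 − 48 = fret 19.

19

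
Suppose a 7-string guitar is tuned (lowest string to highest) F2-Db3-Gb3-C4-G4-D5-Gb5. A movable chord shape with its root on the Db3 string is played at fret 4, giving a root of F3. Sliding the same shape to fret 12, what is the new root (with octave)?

Db4

Moving from fret 4 to fret 12 shifts the root by 8 semitones.
F3 up 8 semitones is Db4.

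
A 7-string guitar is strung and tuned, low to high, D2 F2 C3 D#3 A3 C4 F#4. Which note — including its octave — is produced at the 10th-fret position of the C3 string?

A#3

C3 is MIDI 48. Adding 10 gives 58, which is A#3.
(Equivalently spelled Bb3.)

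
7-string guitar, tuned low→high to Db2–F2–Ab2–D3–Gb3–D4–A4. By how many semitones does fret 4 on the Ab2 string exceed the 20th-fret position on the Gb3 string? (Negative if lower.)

Ab2 at fret 4 → C3 (MIDI 48); Gb3 at fret 20 → D5 (MIDI 74).
48 − 74 = -26, so the two pitches are 26 semitones apart.

-26 semitones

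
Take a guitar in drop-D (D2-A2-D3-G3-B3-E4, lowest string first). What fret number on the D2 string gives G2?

5

G2 is 5 semitones above the open D2 (D–D#–E–F–F#–G), so it sits at fret 5.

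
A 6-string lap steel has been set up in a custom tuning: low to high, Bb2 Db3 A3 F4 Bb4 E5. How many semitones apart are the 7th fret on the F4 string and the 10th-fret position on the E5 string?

F4 at fret 7 → C5 (MIDI 72); E5 at fret 10 → D6 (MIDI 86).
72 − 86 = -14, so the two pitches are 14 semitones apart, with D6 the higher.

14 semitones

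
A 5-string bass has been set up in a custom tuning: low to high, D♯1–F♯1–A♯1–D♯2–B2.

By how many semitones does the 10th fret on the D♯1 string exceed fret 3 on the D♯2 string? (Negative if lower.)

D♯1 at fret 10 → C♯2 (MIDI 37); D♯2 at fret 3 → F♯2 (MIDI 42).
37 − 42 = -5, so the two pitches are 5 semitones apart.

-5 semitones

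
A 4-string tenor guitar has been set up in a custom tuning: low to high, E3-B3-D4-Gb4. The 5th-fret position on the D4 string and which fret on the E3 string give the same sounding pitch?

15

D4 at fret 5 is D4 + 5 semitones = G4.
The open E3 string is 10 semitones below the open D4, so the same pitch on the E3 string lies at fret 5 + 10 = 15.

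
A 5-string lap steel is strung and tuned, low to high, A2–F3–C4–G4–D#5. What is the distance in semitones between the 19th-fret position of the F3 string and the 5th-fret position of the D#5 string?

8 semitones

F3 at fret 19 → C5 (MIDI 72); D#5 at fret 5 → G#5 (MIDI 80).
72 − 80 = -8, so the two pitches are 8 semitones apart, with G#5 the higher.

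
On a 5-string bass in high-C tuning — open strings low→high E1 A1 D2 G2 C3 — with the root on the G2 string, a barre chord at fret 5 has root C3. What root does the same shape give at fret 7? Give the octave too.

D3

Moving from fret 5 to fret 7 shifts the root by 2 semitones.
C3 up 2 semitones is D3.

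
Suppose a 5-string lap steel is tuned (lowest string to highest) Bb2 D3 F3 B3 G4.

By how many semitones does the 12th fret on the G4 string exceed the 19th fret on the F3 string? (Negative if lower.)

7 semitones

G4 at fret 12 → G5 (MIDI 79); F3 at fret 19 → C5 (MIDI 72).
79 − 72 = 7, so the two pitches are 7 semitones apart.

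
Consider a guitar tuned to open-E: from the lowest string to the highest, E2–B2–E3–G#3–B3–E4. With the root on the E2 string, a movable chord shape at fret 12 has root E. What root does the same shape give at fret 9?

Moving from fret 12 to fret 9 shifts the root by -3 semitones.
E down 3 semitones is C#.

C#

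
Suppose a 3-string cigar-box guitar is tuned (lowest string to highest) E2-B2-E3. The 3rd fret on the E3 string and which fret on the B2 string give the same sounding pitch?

E3 at fret 3 is E3 + 3 semitones = G3.
The open B2 string is 5 semitones below the open E3, so the same pitch on the B2 string lies at fret 3 + 5 = 8.

8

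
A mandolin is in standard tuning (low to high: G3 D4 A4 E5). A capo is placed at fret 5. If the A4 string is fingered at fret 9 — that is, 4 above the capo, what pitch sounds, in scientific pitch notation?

The capo raises the open A4 by 5 semitones to D5; fretting 4 more gives A4 + 5 + 4 = A4 + 9 semitones = F♯5.
(Also written G♭.)

F♯5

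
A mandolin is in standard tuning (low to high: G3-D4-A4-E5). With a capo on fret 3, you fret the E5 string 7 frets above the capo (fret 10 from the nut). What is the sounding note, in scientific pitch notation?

The capo raises the open E5 by 3 semitones to G5; fretting 7 more gives E5 + 3 + 7 = E5 + 10 semitones = D6.

D6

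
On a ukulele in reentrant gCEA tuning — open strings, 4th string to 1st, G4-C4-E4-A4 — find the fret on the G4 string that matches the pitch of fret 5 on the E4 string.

E4 at fret 5 is E4 + 5 semitones = A4.
The open G4 string is 3 semitones above the open E4, so the same pitch on the G4 string lies at fret 5 − 3 = 2.

2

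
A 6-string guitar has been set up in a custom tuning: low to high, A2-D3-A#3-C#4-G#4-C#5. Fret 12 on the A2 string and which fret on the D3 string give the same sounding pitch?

Fret 12 on A2 is MIDI 45 + 12 = 57 (A3). On the D3 string (open MIDI 50), that pitch is 57 − 50 = fret 7.

7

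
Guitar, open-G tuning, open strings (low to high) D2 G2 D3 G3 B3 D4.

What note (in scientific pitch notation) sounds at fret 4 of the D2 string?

D2 is MIDI 38. Adding 4 gives 42, which is F#2.

F#2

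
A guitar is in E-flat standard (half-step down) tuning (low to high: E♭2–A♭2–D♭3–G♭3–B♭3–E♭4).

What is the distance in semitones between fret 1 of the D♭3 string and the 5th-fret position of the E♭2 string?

6 semitones

D♭3 at fret 1 → D3 (MIDI 50); E♭2 at fret 5 → A♭2 (MIDI 44).
50 − 44 = 6, so the two pitches are 6 semitones apart, with D3 the higher.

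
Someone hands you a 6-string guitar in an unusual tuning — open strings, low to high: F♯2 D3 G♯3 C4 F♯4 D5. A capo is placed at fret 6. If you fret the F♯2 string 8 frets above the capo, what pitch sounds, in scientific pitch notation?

The capo raises the open F♯2 by 6 semitones to C3; fretting 8 more gives F♯2 + 6 + 8 = F♯2 + 14 semitones = G♯3.
(Also written A♭.)

G♯3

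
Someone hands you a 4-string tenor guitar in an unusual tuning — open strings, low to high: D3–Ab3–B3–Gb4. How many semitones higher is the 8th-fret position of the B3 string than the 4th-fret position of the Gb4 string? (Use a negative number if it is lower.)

B3 at fret 8 → G4 (MIDI 67); Gb4 at fret 4 → Bb4 (MIDI 70).
67 − 70 = -3, so the two pitches are 3 semitones apart.

-3 semitones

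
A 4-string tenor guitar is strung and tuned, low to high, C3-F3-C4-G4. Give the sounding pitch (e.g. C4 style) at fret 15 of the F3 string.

Each fret is one semitone, so F3 + 15 = Ab4.
(Equivalently spelled G#4.)

Ab4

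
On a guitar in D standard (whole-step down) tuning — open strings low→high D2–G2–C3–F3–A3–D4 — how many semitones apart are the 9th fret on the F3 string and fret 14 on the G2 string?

F3 at fret 9 → D4 (MIDI 62); G2 at fret 14 → A3 (MIDI 57).
62 − 57 = 5, so the two pitches are 5 semitones apart, with D4 the higher.

5 semitones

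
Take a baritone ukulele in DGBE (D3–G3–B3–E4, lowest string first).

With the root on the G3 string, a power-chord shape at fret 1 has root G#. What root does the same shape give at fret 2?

A

Moving from fret 1 to fret 2 shifts the root by 1 semitone.
G# up 1 semitone is A.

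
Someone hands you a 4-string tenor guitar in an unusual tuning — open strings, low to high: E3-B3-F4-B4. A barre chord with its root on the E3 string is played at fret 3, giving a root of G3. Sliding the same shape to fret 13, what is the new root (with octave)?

Moving from fret 3 to fret 13 shifts the root by 10 semitones.
G3 up 10 semitones is F4.

F4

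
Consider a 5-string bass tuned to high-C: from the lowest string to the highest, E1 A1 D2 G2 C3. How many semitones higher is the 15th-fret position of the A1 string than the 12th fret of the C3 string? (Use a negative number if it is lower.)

-12 semitones

A1 at fret 15 → C3 (MIDI 48); C3 at fret 12 → C4 (MIDI 60).
48 − 60 = -12, so the two pitches are 12 semitones apart.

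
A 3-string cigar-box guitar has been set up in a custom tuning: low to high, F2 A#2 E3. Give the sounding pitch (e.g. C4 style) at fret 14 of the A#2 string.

C4

The open A#2 string plus 14 semitones: A#–B–C–C#–…–A#–B–C.
The walk passes from B into C 2 times, so the octave number goes from 2 to 4.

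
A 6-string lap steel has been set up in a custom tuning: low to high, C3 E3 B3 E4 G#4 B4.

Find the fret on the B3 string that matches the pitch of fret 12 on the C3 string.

C3 at fret 12 is C3 + 12 semitones = C4.
The open B3 string is 11 semitones above the open C3, so the same pitch on the B3 string lies at fret 12 − 11 = 1.

1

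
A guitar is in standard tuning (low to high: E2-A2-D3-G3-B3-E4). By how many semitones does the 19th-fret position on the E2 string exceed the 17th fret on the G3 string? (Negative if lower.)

E2 at fret 19 → B3 (MIDI 59); G3 at fret 17 → C5 (MIDI 72).
59 − 72 = -13, so the two pitches are 13 semitones apart.

-13 semitones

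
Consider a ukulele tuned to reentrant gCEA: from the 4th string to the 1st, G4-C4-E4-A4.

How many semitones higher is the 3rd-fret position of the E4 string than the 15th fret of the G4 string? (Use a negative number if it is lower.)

-15 semitones

E4 at fret 3 → G4 (MIDI 67); G4 at fret 15 → A♯5 (MIDI 82).
67 − 82 = -15, so the two pitches are 15 semitones apart.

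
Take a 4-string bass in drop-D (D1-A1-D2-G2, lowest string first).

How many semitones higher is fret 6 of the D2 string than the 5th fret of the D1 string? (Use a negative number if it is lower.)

13 semitones

D2 at fret 6 → G♯2 (MIDI 44); D1 at fret 5 → G1 (MIDI 31).
44 − 31 = 13, so the two pitches are 13 semitones apart.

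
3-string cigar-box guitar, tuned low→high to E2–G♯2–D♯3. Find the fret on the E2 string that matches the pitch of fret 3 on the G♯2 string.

7

G♯2 at fret 3 is G♯2 + 3 semitones = B2.
The open E2 string is 4 semitones below the open G♯2, so the same pitch on the E2 string lies at fret 3 + 4 = 7.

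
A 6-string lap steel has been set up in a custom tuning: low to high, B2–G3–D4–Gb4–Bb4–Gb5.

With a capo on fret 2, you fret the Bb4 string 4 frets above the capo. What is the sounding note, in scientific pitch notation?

E5

The capo raises the open Bb4 by 2 semitones to C5; fretting 4 more gives Bb4 + 2 + 4 = Bb4 + 6 semitones = E5.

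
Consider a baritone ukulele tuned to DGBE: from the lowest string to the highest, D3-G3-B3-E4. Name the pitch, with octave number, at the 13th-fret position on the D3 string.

D#4

D3 is MIDI 50. Adding 13 gives 63, which is D#4.
(Equivalently spelled Eb4.)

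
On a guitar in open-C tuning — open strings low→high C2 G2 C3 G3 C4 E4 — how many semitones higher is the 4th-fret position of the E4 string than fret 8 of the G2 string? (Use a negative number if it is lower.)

E4 at fret 4 → G♯4 (MIDI 68); G2 at fret 8 → D♯3 (MIDI 51).
68 − 51 = 17, so the two pitches are 17 semitones apart.

17 semitones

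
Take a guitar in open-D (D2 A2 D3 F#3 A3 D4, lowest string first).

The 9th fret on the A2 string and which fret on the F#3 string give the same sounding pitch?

A2 at fret 9 is A2 + 9 semitones = F#3.
The open F#3 string is 9 semitones above the open A2, so the same pitch on the F#3 string lies at fret 9 − 9 = 0.

0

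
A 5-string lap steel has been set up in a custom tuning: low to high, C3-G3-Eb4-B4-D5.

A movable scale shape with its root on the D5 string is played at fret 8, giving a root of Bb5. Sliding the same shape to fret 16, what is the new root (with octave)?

Gb6

Moving from fret 8 to fret 16 shifts the root by 8 semitones.
Bb5 up 8 semitones is Gb6.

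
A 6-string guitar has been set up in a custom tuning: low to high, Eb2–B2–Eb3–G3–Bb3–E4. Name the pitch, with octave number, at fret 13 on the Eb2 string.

E3

Eb2 is MIDI 39. Adding 13 gives 52, which is E3.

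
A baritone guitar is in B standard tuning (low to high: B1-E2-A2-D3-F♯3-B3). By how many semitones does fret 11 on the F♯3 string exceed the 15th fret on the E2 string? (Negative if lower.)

10 semitones

F♯3 at fret 11 → F4 (MIDI 65); E2 at fret 15 → G3 (MIDI 55).
65 − 55 = 10, so the two pitches are 10 semitones apart.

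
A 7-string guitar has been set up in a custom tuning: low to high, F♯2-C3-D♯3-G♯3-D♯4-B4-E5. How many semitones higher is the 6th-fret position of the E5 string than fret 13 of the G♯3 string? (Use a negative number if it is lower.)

13 semitones

E5 at fret 6 → A♯5 (MIDI 82); G♯3 at fret 13 → A4 (MIDI 69).
82 − 69 = 13, so the two pitches are 13 semitones apart.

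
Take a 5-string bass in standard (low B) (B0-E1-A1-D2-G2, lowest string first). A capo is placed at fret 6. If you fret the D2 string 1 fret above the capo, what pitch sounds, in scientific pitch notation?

The capo raises the open D2 by 6 semitones to G#2; fretting 1 more gives D2 + 6 + 1 = D2 + 7 semitones = A2.

A2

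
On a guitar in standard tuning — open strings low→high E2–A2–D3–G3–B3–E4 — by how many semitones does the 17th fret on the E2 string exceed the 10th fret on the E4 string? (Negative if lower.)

-17 semitones

E2 at fret 17 → A3 (MIDI 57); E4 at fret 10 → D5 (MIDI 74).
57 − 74 = -17, so the two pitches are 17 semitones apart.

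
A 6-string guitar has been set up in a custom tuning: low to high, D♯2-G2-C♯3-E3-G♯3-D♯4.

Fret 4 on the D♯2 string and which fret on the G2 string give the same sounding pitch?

0

D♯2 at fret 4 is D♯2 + 4 semitones = G2.
The open G2 string is 4 semitones above the open D♯2, so the same pitch on the G2 string lies at fret 4 − 4 = 0.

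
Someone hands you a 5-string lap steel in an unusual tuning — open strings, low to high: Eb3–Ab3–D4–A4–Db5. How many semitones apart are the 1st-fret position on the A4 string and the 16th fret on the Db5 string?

A4 at fret 1 → Bb4 (MIDI 70); Db5 at fret 16 → F6 (MIDI 89).
70 − 89 = -19, so the two pitches are 19 semitones apart, with F6 the higher.

19 semitones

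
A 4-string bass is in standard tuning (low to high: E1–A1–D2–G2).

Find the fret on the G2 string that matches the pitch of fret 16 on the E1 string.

1

E1 at fret 16 is E1 + 16 semitones = G♯2.
The open G2 string is 15 semitones above the open E1, so the same pitch on the G2 string lies at fret 16 − 15 = 1.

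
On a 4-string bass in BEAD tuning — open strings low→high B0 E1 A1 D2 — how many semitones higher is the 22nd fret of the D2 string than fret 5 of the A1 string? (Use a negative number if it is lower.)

D2 at fret 22 → C4 (MIDI 60); A1 at fret 5 → D2 (MIDI 38).
60 − 38 = 22, so the two pitches are 22 semitones apart.

22 semitones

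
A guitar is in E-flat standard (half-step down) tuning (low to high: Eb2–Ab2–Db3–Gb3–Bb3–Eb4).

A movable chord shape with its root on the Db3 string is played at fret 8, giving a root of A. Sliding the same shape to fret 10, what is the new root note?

Moving from fret 8 to fret 10 shifts the root by 2 semitones.
A up 2 semitones is B.

B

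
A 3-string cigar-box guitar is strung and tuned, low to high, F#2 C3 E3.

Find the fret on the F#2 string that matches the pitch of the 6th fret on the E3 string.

Fret 6 on E3 is MIDI 52 + 6 = 58 (A#3). On the F#2 string (open MIDI 42), that pitch is 58 − 42 = fret 16.

16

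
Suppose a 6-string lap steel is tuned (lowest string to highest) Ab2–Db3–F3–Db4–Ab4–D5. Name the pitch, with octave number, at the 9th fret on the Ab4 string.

F5

Ab4 is MIDI 68. Adding 9 gives 77, which is F5.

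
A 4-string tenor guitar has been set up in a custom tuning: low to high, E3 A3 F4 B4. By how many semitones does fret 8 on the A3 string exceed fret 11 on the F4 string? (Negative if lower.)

A3 at fret 8 → F4 (MIDI 65); F4 at fret 11 → E5 (MIDI 76).
65 − 76 = -11, so the two pitches are 11 semitones apart.

-11 semitones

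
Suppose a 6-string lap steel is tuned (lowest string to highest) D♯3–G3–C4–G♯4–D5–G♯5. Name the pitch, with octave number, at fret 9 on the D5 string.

Each fret is one semitone, so D5 + 9 = B5.

B5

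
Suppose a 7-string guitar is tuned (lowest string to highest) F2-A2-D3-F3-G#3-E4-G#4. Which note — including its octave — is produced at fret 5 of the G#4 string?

Each fret is one semitone, so G#4 + 5 = C#5.
(Equivalently spelled Db5.)

C#5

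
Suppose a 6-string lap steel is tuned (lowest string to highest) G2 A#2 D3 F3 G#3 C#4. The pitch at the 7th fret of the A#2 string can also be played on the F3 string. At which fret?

Fret 7 on A#2 is MIDI 46 + 7 = 53 (F3). On the F3 string (open MIDI 53), that pitch is 53 − 53 = fret 0.

0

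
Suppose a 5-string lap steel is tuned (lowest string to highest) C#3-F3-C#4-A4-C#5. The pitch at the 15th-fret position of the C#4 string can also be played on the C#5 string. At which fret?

C#4 at fret 15 is C#4 + 15 semitones = E5.
The open C#5 string is 12 semitones above the open C#4, so the same pitch on the C#5 string lies at fret 15 − 12 = 3.

3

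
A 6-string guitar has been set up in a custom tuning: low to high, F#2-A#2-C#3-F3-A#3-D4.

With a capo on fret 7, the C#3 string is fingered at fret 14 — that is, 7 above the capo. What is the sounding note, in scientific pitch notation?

D#4

The capo raises the open C#3 by 7 semitones to G#3; fretting 7 more gives C#3 + 7 + 7 = C#3 + 14 semitones = D#4.
(Also written Eb.)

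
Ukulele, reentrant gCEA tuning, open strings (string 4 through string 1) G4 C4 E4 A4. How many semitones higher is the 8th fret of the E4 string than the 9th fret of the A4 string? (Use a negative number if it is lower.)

E4 at fret 8 → C5 (MIDI 72); A4 at fret 9 → F#5 (MIDI 78).
72 − 78 = -6, so the two pitches are 6 semitones apart.

-6 semitones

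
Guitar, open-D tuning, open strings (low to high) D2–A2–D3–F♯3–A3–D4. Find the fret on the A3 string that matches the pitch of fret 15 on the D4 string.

20

Fret 15 on D4 is MIDI 62 + 15 = 77 (F5). On the A3 string (open MIDI 57), that pitch is 77 − 57 = fret 20.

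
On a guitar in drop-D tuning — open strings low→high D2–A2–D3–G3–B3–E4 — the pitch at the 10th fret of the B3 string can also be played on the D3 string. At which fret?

B3 at fret 10 is B3 + 10 semitones = A4.
The open D3 string is 9 semitones below the open B3, so the same pitch on the D3 string lies at fret 10 + 9 = 19.

19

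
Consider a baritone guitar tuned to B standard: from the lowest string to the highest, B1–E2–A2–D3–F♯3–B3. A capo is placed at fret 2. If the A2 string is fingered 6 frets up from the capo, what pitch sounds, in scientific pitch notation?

The capo raises the open A2 by 2 semitones to B2; fretting 6 more gives A2 + 2 + 6 = A2 + 8 semitones = F3.

F3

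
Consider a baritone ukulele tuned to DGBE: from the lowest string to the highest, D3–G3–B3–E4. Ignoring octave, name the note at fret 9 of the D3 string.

B

Each fret is one semitone, so D3 + 9 = B.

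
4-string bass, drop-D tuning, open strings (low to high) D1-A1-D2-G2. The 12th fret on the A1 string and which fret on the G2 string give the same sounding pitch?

A1 at fret 12 is A1 + 12 semitones = A2.
The open G2 string is 10 semitones above the open A1, so the same pitch on the G2 string lies at fret 12 − 10 = 2.

2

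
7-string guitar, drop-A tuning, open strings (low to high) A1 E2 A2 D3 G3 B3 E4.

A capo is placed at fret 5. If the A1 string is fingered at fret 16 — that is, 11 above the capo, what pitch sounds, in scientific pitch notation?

The capo raises the open A1 by 5 semitones to D2; fretting 11 more gives A1 + 5 + 11 = A1 + 16 semitones = C#3.
(Also written Db.)

C#3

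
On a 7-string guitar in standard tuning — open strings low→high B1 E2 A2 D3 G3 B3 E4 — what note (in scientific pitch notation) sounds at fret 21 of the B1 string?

G♯3

B1 is MIDI 35. Adding 21 gives 56, which is G♯3.
(Equivalently spelled A♭3.)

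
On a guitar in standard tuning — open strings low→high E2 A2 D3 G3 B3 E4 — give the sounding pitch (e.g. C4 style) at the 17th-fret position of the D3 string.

Each fret is one semitone, so D3 + 17 = G4.

G4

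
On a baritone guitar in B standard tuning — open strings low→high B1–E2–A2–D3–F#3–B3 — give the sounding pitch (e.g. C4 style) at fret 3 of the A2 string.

The open A2 string plus 3 semitones: A–A#–B–C.
The walk passes from B into C once, so the octave number goes from 2 to 3.

C3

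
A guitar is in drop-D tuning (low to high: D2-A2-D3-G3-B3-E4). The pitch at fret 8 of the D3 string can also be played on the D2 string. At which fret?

20

D3 at fret 8 is D3 + 8 semitones = A♯3.
The open D2 string is 12 semitones below the open D3, so the same pitch on the D2 string lies at fret 8 + 12 = 20.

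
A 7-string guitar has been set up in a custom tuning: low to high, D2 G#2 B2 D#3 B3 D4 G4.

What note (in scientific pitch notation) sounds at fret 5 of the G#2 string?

Each fret is one semitone, so G#2 + 5 = C#3.
(Equivalently spelled Db3.)

C#3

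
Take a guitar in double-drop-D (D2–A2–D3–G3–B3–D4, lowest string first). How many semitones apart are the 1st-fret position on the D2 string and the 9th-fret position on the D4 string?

32 semitones

D2 at fret 1 → D#2 (MIDI 39); D4 at fret 9 → B4 (MIDI 71).
39 − 71 = -32, so the two pitches are 32 semitones apart, with B4 the higher.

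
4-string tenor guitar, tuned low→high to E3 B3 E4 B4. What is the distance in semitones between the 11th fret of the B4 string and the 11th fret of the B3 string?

B4 at fret 11 → A#5 (MIDI 82); B3 at fret 11 → A#4 (MIDI 70).
82 − 70 = 12, so the two pitches are 12 semitones apart, with A#5 the higher.

12 semitones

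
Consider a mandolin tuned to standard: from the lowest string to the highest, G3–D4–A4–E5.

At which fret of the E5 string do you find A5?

A5 is 5 semitones above the open E5 (E–F–F#–G–G#–A), so it sits at fret 5.

5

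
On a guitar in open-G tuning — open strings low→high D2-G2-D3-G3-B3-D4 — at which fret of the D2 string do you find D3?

12

D3 is 12 semitones above the open D2 (D–D#–E–F–…–C–C#–D), so it sits at fret 12.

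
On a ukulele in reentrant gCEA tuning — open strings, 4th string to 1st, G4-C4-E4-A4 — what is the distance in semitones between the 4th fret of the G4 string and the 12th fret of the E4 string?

5 semitones

G4 at fret 4 → B4 (MIDI 71); E4 at fret 12 → E5 (MIDI 76).
71 − 76 = -5, so the two pitches are 5 semitones apart, with E5 the higher.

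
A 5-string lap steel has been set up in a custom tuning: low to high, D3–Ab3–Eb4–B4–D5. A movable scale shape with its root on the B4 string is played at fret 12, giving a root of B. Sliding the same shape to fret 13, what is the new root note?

C

Moving from fret 12 to fret 13 shifts the root by 1 semitone.
B up 1 semitone is C.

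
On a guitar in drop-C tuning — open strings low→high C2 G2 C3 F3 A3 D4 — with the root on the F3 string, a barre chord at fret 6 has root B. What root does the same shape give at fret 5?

Moving from fret 6 to fret 5 shifts the root by -1 semitone.
B down 1 semitone is A#.

A#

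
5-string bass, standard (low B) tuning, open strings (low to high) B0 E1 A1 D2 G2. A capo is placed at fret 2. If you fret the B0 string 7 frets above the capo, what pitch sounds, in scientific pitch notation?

G#1

The capo raises the open B0 by 2 semitones to C#1; fretting 7 more gives B0 + 2 + 7 = B0 + 9 semitones = G#1.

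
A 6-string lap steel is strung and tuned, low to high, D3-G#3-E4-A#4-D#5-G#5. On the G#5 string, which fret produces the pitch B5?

B5 is 3 semitones above the open G#5 (G#–A–A#–B), so it sits at fret 3.

3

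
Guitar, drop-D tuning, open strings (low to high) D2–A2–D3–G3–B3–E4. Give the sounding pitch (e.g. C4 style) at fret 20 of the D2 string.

Each fret is one semitone, so D2 + 20 = A♯3.

A♯3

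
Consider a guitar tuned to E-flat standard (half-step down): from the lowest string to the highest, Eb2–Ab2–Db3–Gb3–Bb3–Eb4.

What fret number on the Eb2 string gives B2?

B2 is 8 semitones above the open Eb2 (Eb–E–F–Gb–G–Ab–A–Bb–B), so it sits at fret 8.

8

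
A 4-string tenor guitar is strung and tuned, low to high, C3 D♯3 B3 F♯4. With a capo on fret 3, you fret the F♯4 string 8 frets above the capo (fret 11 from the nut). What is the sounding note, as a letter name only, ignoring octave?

The capo raises the open F♯4 by 3 semitones to A4; fretting 8 more gives F♯4 + 3 + 8 = F♯4 + 11 semitones, landing on F.

F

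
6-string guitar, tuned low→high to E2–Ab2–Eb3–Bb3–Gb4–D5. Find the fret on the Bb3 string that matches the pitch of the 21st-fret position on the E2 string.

3

E2 at fret 21 is E2 + 21 semitones = Db4.
The open Bb3 string is 18 semitones above the open E2, so the same pitch on the Bb3 string lies at fret 21 − 18 = 3.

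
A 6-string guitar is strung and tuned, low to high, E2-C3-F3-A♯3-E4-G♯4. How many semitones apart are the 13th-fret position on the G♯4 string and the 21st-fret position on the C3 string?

12 semitones

G♯4 at fret 13 → A5 (MIDI 81); C3 at fret 21 → A4 (MIDI 69).
81 − 69 = 12, so the two pitches are 12 semitones apart, with A5 the higher.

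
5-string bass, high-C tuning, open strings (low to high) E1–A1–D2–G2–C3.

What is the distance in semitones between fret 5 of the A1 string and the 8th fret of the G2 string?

13 semitones

A1 at fret 5 → D2 (MIDI 38); G2 at fret 8 → D#3 (MIDI 51).
38 − 51 = -13, so the two pitches are 13 semitones apart, with D#3 the higher.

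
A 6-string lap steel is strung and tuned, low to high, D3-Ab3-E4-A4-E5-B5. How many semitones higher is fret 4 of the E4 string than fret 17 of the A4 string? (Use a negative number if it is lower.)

-18 semitones

E4 at fret 4 → Ab4 (MIDI 68); A4 at fret 17 → D6 (MIDI 86).
68 − 86 = -18, so the two pitches are 18 semitones apart.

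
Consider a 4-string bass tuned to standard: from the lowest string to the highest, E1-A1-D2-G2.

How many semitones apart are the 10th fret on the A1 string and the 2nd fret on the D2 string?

A1 at fret 10 → G2 (MIDI 43); D2 at fret 2 → E2 (MIDI 40).
43 − 40 = 3, so the two pitches are 3 semitones apart, with G2 the higher.

3 semitones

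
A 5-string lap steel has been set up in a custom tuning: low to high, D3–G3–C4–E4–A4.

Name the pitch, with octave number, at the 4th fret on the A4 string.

Db5

A4 is MIDI 69. Adding 4 gives 73, which is Db5.
(Equivalently spelled C#5.)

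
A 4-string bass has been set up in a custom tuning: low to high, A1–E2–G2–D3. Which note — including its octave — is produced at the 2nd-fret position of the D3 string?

The open D3 string plus 2 semitones: D–D#–E.
No B→C boundary is crossed, so the octave stays at 3.

E3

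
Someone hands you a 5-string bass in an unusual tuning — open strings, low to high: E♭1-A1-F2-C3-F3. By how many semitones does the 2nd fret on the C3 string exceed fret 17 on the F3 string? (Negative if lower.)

C3 at fret 2 → D3 (MIDI 50); F3 at fret 17 → B♭4 (MIDI 70).
50 − 70 = -20, so the two pitches are 20 semitones apart.

-20 semitones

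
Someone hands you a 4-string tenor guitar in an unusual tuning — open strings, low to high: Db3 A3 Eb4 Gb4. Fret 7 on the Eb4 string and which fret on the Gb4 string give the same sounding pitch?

Eb4 at fret 7 is Eb4 + 7 semitones = Bb4.
The open Gb4 string is 3 semitones above the open Eb4, so the same pitch on the Gb4 string lies at fret 7 − 3 = 4.

4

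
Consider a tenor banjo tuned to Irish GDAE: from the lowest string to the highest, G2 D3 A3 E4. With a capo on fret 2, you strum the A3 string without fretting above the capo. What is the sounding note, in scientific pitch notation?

B3

The capo raises the open A3 by 2 semitones to B3; fretting 0 more gives A3 + 2 + 0 = A3 + 2 semitones = B3.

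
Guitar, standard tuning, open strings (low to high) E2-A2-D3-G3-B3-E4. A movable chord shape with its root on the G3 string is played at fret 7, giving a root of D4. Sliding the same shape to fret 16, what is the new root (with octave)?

B4

Moving from fret 7 to fret 16 shifts the root by 9 semitones.
D4 up 9 semitones is B4.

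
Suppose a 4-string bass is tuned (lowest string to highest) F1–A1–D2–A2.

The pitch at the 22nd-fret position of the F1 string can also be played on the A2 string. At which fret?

6

F1 at fret 22 is F1 + 22 semitones = E♭3.
The open A2 string is 16 semitones above the open F1, so the same pitch on the A2 string lies at fret 22 − 16 = 6.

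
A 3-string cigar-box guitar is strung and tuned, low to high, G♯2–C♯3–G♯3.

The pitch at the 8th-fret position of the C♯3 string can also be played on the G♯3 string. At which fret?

C♯3 at fret 8 is C♯3 + 8 semitones = A3.
The open G♯3 string is 7 semitones above the open C♯3, so the same pitch on the G♯3 string lies at fret 8 − 7 = 1.

1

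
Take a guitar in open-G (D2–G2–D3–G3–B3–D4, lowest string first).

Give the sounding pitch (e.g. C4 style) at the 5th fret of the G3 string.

C4

Each fret is one semitone, so G3 + 5 = C4.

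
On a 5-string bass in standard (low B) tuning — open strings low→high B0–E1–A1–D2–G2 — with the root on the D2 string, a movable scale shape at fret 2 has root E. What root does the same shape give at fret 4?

F#

Moving from fret 2 to fret 4 shifts the root by 2 semitones.
E up 2 semitones is F#.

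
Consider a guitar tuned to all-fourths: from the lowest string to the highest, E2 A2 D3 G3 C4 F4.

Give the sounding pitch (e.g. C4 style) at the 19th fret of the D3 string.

D3 is MIDI 50. Adding 19 gives 69, which is A4.

A4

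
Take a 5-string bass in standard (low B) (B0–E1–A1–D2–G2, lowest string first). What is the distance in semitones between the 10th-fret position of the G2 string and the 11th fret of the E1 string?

G2 at fret 10 → F3 (MIDI 53); E1 at fret 11 → D#2 (MIDI 39).
53 − 39 = 14, so the two pitches are 14 semitones apart, with F3 the higher.

14 semitones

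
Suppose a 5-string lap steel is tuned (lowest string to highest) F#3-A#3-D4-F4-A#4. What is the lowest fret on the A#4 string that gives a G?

9

From A#4, count semitones up the chromatic scale until reaching G: A#–B–C–C#–D–D#–E–F–F#–G — 9 steps.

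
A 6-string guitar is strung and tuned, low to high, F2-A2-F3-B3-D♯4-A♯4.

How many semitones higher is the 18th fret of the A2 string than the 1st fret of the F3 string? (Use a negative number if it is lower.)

9 semitones

A2 at fret 18 → D♯4 (MIDI 63); F3 at fret 1 → F♯3 (MIDI 54).
63 − 54 = 9, so the two pitches are 9 semitones apart.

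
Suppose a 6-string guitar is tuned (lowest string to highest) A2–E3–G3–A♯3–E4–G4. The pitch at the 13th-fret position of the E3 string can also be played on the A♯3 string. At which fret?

7

E3 at fret 13 is E3 + 13 semitones = F4.
The open A♯3 string is 6 semitones above the open E3, so the same pitch on the A♯3 string lies at fret 13 − 6 = 7.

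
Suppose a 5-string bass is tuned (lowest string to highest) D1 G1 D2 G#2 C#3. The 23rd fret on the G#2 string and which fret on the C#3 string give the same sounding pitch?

Fret 23 on G#2 is MIDI 44 + 23 = 67 (G4). On the C#3 string (open MIDI 49), that pitch is 67 − 49 = fret 18.

18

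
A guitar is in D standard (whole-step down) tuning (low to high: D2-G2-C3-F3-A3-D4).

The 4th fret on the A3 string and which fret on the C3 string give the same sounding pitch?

A3 at fret 4 is A3 + 4 semitones = C#4.
The open C3 string is 9 semitones below the open A3, so the same pitch on the C3 string lies at fret 4 + 9 = 13.

13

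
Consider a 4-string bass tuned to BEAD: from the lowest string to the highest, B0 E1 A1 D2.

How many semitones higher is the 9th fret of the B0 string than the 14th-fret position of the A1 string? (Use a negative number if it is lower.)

-15 semitones

B0 at fret 9 → G♯1 (MIDI 32); A1 at fret 14 → B2 (MIDI 47).
32 − 47 = -15, so the two pitches are 15 semitones apart.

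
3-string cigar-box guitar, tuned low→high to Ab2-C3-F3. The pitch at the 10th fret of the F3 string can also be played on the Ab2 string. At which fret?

F3 at fret 10 is F3 + 10 semitones = Eb4.
The open Ab2 string is 9 semitones below the open F3, so the same pitch on the Ab2 string lies at fret 10 + 9 = 19.

19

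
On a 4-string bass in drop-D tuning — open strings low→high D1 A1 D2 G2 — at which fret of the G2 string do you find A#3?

15

A#3 is 15 semitones above the open G2 (G–G#–A–A#–…–G#–A–A#), so it sits at fret 15.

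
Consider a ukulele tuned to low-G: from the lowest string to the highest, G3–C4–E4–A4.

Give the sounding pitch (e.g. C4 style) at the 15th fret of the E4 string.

E4 is MIDI 64. Adding 15 gives 79, which is G5.

G5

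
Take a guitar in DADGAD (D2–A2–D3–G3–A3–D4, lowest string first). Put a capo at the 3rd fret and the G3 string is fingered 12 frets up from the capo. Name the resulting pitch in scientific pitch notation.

The capo raises the open G3 by 3 semitones to A♯3; fretting 12 more gives G3 + 3 + 12 = G3 + 15 semitones = A♯4.

A♯4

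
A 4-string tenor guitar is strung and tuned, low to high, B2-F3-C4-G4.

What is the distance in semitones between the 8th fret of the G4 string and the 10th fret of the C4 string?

5 semitones

G4 at fret 8 → D♯5 (MIDI 75); C4 at fret 10 → A♯4 (MIDI 70).
75 − 70 = 5, so the two pitches are 5 semitones apart, with D♯5 the higher.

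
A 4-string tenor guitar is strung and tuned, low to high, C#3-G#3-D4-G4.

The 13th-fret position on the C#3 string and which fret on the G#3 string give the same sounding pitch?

6

C#3 at fret 13 is C#3 + 13 semitones = D4.
The open G#3 string is 7 semitones above the open C#3, so the same pitch on the G#3 string lies at fret 13 − 7 = 6.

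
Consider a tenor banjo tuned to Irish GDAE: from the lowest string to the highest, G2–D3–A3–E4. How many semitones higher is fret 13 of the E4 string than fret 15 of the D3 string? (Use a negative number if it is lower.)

E4 at fret 13 → F5 (MIDI 77); D3 at fret 15 → F4 (MIDI 65).
77 − 65 = 12, so the two pitches are 12 semitones apart.

12 semitones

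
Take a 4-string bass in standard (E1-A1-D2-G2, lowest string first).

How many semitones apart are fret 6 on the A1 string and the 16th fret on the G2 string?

20 semitones

A1 at fret 6 → D#2 (MIDI 39); G2 at fret 16 → B3 (MIDI 59).
39 − 59 = -20, so the two pitches are 20 semitones apart, with B3 the higher.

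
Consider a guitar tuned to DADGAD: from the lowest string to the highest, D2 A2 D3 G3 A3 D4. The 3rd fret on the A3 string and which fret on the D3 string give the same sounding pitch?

A3 at fret 3 is A3 + 3 semitones = C4.
The open D3 string is 7 semitones below the open A3, so the same pitch on the D3 string lies at fret 3 + 7 = 10.

10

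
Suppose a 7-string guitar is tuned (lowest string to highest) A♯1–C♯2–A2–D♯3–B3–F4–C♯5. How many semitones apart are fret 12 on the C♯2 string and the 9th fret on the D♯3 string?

11 semitones

C♯2 at fret 12 → C♯3 (MIDI 49); D♯3 at fret 9 → C4 (MIDI 60).
49 − 60 = -11, so the two pitches are 11 semitones apart, with C4 the higher.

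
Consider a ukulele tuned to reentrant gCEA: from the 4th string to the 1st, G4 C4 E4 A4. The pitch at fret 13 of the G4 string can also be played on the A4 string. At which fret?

11

Fret 13 on G4 is MIDI 67 + 13 = 80 (G#5). On the A4 string (open MIDI 69), that pitch is 80 − 69 = fret 11.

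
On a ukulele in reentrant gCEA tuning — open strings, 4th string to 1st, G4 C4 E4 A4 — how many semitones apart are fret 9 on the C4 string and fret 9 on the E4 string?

4 semitones

C4 at fret 9 → A4 (MIDI 69); E4 at fret 9 → C#5 (MIDI 73).
69 − 73 = -4, so the two pitches are 4 semitones apart, with C#5 the higher.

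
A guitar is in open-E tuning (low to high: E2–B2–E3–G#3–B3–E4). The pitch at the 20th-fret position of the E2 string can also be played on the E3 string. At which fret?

Fret 20 on E2 is MIDI 40 + 20 = 60 (C4). On the E3 string (open MIDI 52), that pitch is 60 − 52 = fret 8.

8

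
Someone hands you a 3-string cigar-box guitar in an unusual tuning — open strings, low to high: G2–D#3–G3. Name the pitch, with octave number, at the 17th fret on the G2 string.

Each fret is one semitone, so G2 + 17 = C4.

C4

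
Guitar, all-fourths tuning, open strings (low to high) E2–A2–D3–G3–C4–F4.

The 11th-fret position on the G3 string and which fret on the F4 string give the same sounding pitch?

1

G3 at fret 11 is G3 + 11 semitones = F#4.
The open F4 string is 10 semitones above the open G3, so the same pitch on the F4 string lies at fret 11 − 10 = 1.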